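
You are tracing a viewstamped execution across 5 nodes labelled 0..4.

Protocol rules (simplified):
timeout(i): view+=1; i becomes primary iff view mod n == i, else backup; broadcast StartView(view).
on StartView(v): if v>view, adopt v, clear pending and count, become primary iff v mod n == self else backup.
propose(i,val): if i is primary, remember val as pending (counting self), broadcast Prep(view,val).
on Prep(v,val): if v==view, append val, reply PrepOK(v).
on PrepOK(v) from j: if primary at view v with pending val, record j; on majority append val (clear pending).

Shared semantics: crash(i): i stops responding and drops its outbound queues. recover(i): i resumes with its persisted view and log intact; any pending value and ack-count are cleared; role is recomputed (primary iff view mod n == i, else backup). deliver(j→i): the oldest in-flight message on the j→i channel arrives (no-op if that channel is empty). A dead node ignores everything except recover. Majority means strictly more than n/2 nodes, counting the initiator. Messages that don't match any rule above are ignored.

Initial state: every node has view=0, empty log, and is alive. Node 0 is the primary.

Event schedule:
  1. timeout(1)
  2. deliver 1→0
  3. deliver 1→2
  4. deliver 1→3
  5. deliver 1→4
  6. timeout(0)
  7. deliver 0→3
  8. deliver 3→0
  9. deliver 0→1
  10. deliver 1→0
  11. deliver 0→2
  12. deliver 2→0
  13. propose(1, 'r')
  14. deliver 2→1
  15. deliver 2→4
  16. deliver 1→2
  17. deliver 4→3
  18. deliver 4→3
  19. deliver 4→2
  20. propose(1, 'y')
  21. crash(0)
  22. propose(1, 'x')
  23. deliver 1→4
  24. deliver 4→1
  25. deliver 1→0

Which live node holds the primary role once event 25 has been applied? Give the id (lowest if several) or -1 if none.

2

[1] timeout(1) → N1(prim v1 [-])
[2] deliver 1→0 → N0(back v1 [-])
[3] deliver 1→2 → N2(back v1 [-])
[4] deliver 1→3 → N3(back v1 [-])
[5] deliver 1→4 → N4(back v1 [-])
[6] timeout(0) → N0(back v2 [-])
[7] deliver 0→3 → N3(back v2 [-])
[8] deliver 3→0 → ∅
[9] deliver 0→1 → N1(back v2 [-])
[10] deliver 1→0 → ∅
[11] deliver 0→2 → N2(prim v2 [-])
[12] deliver 2→0 → ∅
[13] propose(1,'r') → ∅
[14] deliver 2→1 → ∅
[15] deliver 2→4 → ∅
[16] deliver 1→2 → ∅
[17] deliver 4→3 → ∅
[18] deliver 4→3 → ∅
[19] deliver 4→2 → ∅
[20] propose(1,'y') → ∅
[21] crash(0) → N0(✗back v2 [-])
[22] propose(1,'x') → ∅
[23] deliver 1→4 → ∅
[24] deliver 4→1 → ∅
[25] deliver 1→0 → ∅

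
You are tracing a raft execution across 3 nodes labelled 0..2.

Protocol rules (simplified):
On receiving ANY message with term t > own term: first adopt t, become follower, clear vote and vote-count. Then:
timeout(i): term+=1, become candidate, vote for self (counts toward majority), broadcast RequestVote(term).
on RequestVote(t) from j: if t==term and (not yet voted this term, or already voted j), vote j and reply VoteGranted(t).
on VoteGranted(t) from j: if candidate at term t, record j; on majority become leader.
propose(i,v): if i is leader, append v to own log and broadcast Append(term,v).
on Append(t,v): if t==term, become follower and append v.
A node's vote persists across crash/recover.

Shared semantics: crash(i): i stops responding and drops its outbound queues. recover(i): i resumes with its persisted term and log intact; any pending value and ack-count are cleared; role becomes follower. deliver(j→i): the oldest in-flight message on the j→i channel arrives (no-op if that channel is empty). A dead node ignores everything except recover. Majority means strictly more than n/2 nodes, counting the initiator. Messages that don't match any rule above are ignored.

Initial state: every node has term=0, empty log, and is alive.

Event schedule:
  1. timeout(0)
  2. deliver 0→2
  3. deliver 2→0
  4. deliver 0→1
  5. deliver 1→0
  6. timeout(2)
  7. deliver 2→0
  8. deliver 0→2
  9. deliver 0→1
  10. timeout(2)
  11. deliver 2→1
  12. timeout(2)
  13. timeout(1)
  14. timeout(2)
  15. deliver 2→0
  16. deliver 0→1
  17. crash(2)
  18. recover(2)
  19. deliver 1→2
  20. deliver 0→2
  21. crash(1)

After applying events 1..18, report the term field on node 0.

after 1 — timeout(0): n0:cand/t1/[-]
after 2 — deliver 0→2: n2:foll/t1/[-]
after 3 — deliver 2→0: n0:lead/t1/[-]
after 4 — deliver 0→1: n1:foll/t1/[-]
after 5 — deliver 1→0: ·
after 6 — timeout(2): n2:cand/t2/[-]
after 7 — deliver 2→0: n0:foll/t2/[-]
after 8 — deliver 0→2: n2:lead/t2/[-]
after 9 — deliver 0→1: ·
after 10 — timeout(2): n2:cand/t3/[-]
after 11 — deliver 2→1: n1:foll/t2/[-]
after 12 — timeout(2): n2:cand/t4/[-]
after 13 — timeout(1): n1:cand/t3/[-]
after 14 — timeout(2): n2:cand/t5/[-]
after 15 — deliver 2→0: n0:foll/t3/[-]
after 16 — deliver 0→1: ·
after 17 — crash(2): n2:✗cand/t5/[-]
after 18 — recover(2): n2:foll/t5/[-]

3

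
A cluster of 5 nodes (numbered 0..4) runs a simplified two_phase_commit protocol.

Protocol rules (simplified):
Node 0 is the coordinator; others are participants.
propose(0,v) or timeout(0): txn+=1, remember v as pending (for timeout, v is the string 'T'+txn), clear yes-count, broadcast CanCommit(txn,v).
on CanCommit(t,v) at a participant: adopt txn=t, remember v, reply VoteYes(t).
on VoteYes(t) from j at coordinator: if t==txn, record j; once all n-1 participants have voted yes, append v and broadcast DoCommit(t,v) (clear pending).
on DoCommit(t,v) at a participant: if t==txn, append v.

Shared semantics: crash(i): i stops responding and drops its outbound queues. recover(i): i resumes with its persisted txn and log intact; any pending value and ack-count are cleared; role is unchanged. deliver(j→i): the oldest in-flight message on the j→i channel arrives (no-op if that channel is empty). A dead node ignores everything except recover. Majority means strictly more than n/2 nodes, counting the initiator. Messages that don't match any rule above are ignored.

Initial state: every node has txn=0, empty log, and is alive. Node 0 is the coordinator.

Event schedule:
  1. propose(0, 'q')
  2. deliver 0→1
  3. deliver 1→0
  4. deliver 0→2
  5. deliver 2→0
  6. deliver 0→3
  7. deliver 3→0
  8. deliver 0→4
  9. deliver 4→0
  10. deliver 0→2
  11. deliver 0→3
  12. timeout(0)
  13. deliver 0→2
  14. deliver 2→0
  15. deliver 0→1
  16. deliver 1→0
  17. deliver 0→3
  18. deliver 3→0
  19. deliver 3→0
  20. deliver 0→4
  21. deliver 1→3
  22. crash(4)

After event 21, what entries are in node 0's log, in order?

after 1 — propose(0,'q'): n0:coor/t1/[-]
after 2 — deliver 0→1: n1:part/t1/[-]
after 3 — deliver 1→0: ·
after 4 — deliver 0→2: n2:part/t1/[-]
after 5 — deliver 2→0: ·
after 6 — deliver 0→3: n3:part/t1/[-]
after 7 — deliver 3→0: ·
after 8 — deliver 0→4: n4:part/t1/[-]
after 9 — deliver 4→0: n0:coor/t1/[q]
after 10 — deliver 0→2: n2:part/t1/[q]
after 11 — deliver 0→3: n3:part/t1/[q]
after 12 — timeout(0): n0:coor/t2/[q]
after 13 — deliver 0→2: n2:part/t2/[q]
after 14 — deliver 2→0: ·
after 15 — deliver 0→1: n1:part/t1/[q]
after 16 — deliver 1→0: ·
after 17 — deliver 0→3: n3:part/t2/[q]
after 18 — deliver 3→0: ·
after 19 — deliver 3→0: ·
after 20 — deliver 0→4: n4:part/t1/[q]
after 21 — deliver 1→3: ·

q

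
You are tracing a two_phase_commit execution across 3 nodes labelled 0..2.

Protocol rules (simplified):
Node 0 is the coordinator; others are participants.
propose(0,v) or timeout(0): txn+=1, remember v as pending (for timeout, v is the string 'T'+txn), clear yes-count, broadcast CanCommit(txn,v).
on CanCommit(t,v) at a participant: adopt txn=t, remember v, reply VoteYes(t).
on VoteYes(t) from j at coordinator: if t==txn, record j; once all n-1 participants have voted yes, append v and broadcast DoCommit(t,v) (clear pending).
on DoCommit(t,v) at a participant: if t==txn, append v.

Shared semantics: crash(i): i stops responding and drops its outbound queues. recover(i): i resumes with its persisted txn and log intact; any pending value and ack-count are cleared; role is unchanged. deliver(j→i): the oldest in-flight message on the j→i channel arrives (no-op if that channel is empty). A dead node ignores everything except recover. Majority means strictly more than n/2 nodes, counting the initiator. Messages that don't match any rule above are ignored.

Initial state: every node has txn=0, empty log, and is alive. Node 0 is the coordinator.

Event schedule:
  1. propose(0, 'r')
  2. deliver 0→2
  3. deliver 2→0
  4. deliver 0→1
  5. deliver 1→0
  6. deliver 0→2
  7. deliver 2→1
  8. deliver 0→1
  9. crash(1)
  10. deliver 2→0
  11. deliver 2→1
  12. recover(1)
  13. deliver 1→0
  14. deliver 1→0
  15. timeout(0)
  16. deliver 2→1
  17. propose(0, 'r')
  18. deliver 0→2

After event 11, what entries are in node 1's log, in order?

r

[1] propose(0,'r') → N0(coor t1 [-])
[2] deliver 0→2 → N2(part t1 [-])
[3] deliver 2→0 → ∅
[4] deliver 0→1 → N1(part t1 [-])
[5] deliver 1→0 → N0(coor t1 [r])
[6] deliver 0→2 → N2(part t1 [r])
[7] deliver 2→1 → ∅
[8] deliver 0→1 → N1(part t1 [r])
[9] crash(1) → N1(✗part t1 [r])
[10] deliver 2→0 → ∅
[11] deliver 2→1 → ∅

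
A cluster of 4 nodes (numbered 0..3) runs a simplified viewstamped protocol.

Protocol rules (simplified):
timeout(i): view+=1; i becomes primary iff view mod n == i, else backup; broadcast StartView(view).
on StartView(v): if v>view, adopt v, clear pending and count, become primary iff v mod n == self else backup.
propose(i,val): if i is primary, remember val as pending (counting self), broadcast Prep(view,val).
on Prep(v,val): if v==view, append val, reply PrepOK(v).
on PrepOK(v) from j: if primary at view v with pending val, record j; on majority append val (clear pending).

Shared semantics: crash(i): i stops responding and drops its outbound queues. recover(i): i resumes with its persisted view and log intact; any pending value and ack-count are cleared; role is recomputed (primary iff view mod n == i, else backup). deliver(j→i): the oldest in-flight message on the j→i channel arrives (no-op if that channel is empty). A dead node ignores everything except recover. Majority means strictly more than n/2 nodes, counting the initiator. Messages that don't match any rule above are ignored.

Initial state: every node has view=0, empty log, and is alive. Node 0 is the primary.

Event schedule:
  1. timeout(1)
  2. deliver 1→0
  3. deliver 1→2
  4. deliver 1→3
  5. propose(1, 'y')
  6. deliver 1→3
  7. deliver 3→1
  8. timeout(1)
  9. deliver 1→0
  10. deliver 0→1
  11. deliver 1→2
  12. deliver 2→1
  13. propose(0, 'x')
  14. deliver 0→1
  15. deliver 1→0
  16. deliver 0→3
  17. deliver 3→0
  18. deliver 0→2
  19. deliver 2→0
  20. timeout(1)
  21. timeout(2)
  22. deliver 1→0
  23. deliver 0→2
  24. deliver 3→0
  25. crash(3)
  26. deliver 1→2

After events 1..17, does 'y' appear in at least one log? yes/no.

yes

step 1 timeout(1): 1={prim,v=1,log=-}
step 2 deliver 1→0: 0={back,v=1,log=-}
step 3 deliver 1→2: 2={back,v=1,log=-}
step 4 deliver 1→3: 3={back,v=1,log=-}
step 5 propose(1,'y'): —
step 6 deliver 1→3: 3={back,v=1,log=y}
step 7 deliver 3→1: —
step 8 timeout(1): 1={back,v=2,log=-}
step 9 deliver 1→0: 0={back,v=1,log=y}
step 10 deliver 0→1: —
step 11 deliver 1→2: 2={back,v=1,log=y}
step 12 deliver 2→1: —
step 13 propose(0,'x'): —
step 14 deliver 0→1: —
step 15 deliver 1→0: 0={back,v=2,log=y}
step 16 deliver 0→3: —
step 17 deliver 3→0: —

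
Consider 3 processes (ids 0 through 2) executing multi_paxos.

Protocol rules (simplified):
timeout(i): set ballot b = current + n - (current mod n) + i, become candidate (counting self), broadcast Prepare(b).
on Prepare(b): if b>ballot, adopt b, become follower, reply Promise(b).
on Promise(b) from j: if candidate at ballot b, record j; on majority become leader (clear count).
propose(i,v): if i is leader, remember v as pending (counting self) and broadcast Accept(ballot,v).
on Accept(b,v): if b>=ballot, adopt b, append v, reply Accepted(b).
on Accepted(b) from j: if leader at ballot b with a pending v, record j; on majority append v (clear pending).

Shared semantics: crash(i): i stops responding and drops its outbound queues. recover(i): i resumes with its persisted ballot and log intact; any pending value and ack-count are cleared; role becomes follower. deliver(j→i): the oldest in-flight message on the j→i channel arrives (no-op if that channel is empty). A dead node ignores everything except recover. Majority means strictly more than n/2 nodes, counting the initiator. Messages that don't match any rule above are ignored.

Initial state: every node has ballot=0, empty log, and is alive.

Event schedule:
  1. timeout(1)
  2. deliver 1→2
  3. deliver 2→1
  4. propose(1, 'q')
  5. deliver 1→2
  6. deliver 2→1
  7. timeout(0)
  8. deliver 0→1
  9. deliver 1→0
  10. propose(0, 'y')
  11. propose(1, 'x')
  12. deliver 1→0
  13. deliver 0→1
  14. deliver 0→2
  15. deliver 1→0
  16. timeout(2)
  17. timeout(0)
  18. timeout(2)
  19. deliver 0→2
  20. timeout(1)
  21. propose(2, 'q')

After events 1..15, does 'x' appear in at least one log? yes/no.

step 1 timeout(1): 1={cand,b=4,log=-}
step 2 deliver 1→2: 2={foll,b=4,log=-}
step 3 deliver 2→1: 1={lead,b=4,log=-}
step 4 propose(1,'q'): —
step 5 deliver 1→2: 2={foll,b=4,log=q}
step 6 deliver 2→1: 1={lead,b=4,log=q}
step 7 timeout(0): 0={cand,b=3,log=-}
step 8 deliver 0→1: —
step 9 deliver 1→0: 0={foll,b=4,log=-}
step 10 propose(0,'y'): —
step 11 propose(1,'x'): —
step 12 deliver 1→0: 0={foll,b=4,log=q}
step 13 deliver 0→1: —
step 14 deliver 0→2: —
step 15 deliver 1→0: 0={foll,b=4,log=q,x}

yes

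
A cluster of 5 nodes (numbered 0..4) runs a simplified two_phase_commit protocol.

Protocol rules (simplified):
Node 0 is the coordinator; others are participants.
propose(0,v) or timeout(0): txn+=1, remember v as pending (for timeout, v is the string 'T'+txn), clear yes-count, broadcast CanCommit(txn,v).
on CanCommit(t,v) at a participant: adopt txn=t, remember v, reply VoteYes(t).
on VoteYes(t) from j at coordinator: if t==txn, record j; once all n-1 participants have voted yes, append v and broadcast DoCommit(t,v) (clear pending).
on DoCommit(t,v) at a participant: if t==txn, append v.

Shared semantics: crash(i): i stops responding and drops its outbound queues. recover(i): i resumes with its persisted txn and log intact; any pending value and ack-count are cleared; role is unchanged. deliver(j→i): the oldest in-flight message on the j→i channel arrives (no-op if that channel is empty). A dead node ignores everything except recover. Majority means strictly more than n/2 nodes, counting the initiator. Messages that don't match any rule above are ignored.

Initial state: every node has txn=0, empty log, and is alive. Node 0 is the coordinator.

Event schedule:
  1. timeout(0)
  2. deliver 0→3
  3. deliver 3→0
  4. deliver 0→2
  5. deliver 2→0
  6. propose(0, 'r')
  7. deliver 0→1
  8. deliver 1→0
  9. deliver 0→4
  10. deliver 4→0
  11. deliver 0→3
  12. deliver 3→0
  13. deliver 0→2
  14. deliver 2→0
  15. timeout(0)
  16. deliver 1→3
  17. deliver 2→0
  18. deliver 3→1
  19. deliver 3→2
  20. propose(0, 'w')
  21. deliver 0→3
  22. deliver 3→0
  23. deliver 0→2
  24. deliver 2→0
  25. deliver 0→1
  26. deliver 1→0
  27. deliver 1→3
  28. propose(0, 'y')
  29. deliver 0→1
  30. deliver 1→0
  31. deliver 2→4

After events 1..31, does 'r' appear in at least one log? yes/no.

[1] timeout(0) → N0(coor t1 [-])
[2] deliver 0→3 → N3(part t1 [-])
[3] deliver 3→0 → ∅
[4] deliver 0→2 → N2(part t1 [-])
[5] deliver 2→0 → ∅
[6] propose(0,'r') → N0(coor t2 [-])
[7] deliver 0→1 → N1(part t1 [-])
[8] deliver 1→0 → ∅
[9] deliver 0→4 → N4(part t1 [-])
[10] deliver 4→0 → ∅
[11] deliver 0→3 → N3(part t2 [-])
[12] deliver 3→0 → ∅
[13] deliver 0→2 → N2(part t2 [-])
[14] deliver 2→0 → ∅
[15] timeout(0) → N0(coor t3 [-])
[16] deliver 1→3 → ∅
[17] deliver 2→0 → ∅
[18] deliver 3→1 → ∅
[19] deliver 3→2 → ∅
[20] propose(0,'w') → N0(coor t4 [-])
[21] deliver 0→3 → N3(part t3 [-])
[22] deliver 3→0 → ∅
[23] deliver 0→2 → N2(part t3 [-])
[24] deliver 2→0 → ∅
[25] deliver 0→1 → N1(part t2 [-])
[26] deliver 1→0 → ∅
[27] deliver 1→3 → ∅
[28] propose(0,'y') → N0(coor t5 [-])
[29] deliver 0→1 → N1(part t3 [-])
[30] deliver 1→0 → ∅
[31] deliver 2→4 → ∅

no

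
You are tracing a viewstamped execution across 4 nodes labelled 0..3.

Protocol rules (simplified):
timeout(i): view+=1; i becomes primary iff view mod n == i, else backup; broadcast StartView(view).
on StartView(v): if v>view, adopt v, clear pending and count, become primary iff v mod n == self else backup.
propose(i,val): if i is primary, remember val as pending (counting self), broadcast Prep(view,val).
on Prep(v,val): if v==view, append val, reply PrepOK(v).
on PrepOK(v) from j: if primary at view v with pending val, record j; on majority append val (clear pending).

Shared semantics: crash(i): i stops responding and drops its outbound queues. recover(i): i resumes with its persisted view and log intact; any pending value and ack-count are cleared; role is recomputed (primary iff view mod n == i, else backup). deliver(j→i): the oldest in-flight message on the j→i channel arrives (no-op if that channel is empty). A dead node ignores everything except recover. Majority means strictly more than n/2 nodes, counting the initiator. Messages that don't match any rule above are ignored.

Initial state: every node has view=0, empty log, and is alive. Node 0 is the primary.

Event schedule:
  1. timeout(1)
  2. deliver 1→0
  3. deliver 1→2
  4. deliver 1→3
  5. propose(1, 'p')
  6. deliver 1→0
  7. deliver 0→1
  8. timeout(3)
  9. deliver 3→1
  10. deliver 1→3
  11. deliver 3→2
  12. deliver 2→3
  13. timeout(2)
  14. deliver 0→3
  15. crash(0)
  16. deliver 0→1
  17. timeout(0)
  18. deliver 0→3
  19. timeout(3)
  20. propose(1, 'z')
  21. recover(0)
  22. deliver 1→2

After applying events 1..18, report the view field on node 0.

1

step 1 timeout(1): 1={prim,v=1,log=-}
step 2 deliver 1→0: 0={back,v=1,log=-}
step 3 deliver 1→2: 2={back,v=1,log=-}
step 4 deliver 1→3: 3={back,v=1,log=-}
step 5 propose(1,'p'): —
step 6 deliver 1→0: 0={back,v=1,log=p}
step 7 deliver 0→1: —
step 8 timeout(3): 3={back,v=2,log=-}
step 9 deliver 3→1: 1={back,v=2,log=-}
step 10 deliver 1→3: —
step 11 deliver 3→2: 2={prim,v=2,log=-}
step 12 deliver 2→3: —
step 13 timeout(2): 2={back,v=3,log=-}
step 14 deliver 0→3: —
step 15 crash(0): 0={✗back,v=1,log=p}
step 16 deliver 0→1: —
step 17 timeout(0): —
step 18 deliver 0→3: —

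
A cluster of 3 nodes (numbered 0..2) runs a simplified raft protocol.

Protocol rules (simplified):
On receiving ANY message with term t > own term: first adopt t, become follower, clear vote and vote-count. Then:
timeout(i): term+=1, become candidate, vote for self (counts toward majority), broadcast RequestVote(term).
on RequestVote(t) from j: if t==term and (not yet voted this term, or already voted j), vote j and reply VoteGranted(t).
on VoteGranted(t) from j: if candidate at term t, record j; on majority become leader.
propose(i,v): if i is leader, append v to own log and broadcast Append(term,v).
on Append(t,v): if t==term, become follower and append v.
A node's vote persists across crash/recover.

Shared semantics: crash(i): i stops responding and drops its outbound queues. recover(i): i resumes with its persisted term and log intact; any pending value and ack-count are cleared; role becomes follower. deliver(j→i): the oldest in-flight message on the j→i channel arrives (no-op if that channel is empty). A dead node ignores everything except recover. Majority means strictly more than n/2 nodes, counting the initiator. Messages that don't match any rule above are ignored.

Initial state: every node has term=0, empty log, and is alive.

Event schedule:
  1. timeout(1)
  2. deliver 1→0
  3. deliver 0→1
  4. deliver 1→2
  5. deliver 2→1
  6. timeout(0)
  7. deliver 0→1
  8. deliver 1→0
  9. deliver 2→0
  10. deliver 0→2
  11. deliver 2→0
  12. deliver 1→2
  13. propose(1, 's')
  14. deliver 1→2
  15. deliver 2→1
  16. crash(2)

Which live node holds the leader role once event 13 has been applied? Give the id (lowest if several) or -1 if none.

0

e1 timeout(1): 1[cand,t=1,-]
e2 deliver 1→0: 0[foll,t=1,-]
e3 deliver 0→1: 1[lead,t=1,-]
e4 deliver 1→2: 2[foll,t=1,-]
e5 deliver 2→1: ·
e6 timeout(0): 0[cand,t=2,-]
e7 deliver 0→1: 1[foll,t=2,-]
e8 deliver 1→0: 0[lead,t=2,-]
e9 deliver 2→0: ·
e10 deliver 0→2: 2[foll,t=2,-]
e11 deliver 2→0: ·
e12 deliver 1→2: ·
e13 propose(1,'s'): ·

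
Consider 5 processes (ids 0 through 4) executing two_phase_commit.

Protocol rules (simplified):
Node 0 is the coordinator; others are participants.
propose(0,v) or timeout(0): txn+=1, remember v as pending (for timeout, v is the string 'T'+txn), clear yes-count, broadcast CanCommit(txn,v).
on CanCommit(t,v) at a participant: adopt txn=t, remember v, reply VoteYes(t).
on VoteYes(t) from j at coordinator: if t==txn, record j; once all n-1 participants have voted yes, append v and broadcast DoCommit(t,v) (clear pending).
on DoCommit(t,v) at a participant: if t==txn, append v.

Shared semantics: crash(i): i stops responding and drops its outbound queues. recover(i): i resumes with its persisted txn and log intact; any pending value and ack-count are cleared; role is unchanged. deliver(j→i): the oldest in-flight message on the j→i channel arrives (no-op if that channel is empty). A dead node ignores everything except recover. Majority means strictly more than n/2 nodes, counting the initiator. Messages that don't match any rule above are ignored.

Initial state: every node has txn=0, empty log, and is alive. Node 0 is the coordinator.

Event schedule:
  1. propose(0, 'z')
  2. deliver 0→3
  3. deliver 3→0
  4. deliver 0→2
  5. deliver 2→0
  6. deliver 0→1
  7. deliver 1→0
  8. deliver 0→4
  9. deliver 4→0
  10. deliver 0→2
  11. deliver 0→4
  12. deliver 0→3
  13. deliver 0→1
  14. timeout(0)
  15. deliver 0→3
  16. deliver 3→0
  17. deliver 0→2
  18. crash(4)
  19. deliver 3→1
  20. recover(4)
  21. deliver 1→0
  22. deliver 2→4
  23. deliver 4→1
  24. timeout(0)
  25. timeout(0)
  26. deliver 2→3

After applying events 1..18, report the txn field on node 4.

1

after 1 — propose(0,'z'): n0:coor/t1/[-]
after 2 — deliver 0→3: n3:part/t1/[-]
after 3 — deliver 3→0: ·
after 4 — deliver 0→2: n2:part/t1/[-]
after 5 — deliver 2→0: ·
after 6 — deliver 0→1: n1:part/t1/[-]
after 7 — deliver 1→0: ·
after 8 — deliver 0→4: n4:part/t1/[-]
after 9 — deliver 4→0: n0:coor/t1/[z]
after 10 — deliver 0→2: n2:part/t1/[z]
after 11 — deliver 0→4: n4:part/t1/[z]
after 12 — deliver 0→3: n3:part/t1/[z]
after 13 — deliver 0→1: n1:part/t1/[z]
after 14 — timeout(0): n0:coor/t2/[z]
after 15 — deliver 0→3: n3:part/t2/[z]
after 16 — deliver 3→0: ·
after 17 — deliver 0→2: n2:part/t2/[z]
after 18 — crash(4): n4:✗part/t1/[z]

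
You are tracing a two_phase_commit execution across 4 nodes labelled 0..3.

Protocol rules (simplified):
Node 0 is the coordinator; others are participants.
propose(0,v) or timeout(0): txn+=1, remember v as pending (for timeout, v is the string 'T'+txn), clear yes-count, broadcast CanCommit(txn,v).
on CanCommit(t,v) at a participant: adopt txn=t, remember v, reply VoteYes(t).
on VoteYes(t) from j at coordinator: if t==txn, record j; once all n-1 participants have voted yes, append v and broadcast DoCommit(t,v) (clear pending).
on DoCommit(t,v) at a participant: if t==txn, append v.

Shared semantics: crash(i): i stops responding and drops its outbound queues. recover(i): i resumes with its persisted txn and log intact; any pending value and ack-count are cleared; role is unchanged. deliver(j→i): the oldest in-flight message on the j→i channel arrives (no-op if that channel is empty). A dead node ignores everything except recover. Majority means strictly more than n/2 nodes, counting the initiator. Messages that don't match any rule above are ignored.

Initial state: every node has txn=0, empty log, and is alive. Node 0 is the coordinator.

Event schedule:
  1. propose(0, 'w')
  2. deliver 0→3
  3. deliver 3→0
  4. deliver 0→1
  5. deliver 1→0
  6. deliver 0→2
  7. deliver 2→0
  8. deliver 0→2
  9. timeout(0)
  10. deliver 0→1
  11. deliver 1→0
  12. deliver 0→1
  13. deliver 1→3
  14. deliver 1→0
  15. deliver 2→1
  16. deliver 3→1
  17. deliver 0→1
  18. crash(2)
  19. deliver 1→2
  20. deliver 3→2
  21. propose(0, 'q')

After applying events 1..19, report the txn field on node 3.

1

1. propose(0,'w'):  <0:coor t1 ->
2. deliver 0→3:  <3:part t1 ->
3. deliver 3→0:  nop
4. deliver 0→1:  <1:part t1 ->
5. deliver 1→0:  nop
6. deliver 0→2:  <2:part t1 ->
7. deliver 2→0:  <0:coor t1 w>
8. deliver 0→2:  <2:part t1 w>
9. timeout(0):  <0:coor t2 w>
10. deliver 0→1:  <1:part t1 w>
11. deliver 1→0:  nop
12. deliver 0→1:  <1:part t2 w>
13. deliver 1→3:  nop
14. deliver 1→0:  nop
15. deliver 2→1:  nop
16. deliver 3→1:  nop
17. deliver 0→1:  nop
18. crash(2):  <2:✗part t1 w>
19. deliver 1→2:  nop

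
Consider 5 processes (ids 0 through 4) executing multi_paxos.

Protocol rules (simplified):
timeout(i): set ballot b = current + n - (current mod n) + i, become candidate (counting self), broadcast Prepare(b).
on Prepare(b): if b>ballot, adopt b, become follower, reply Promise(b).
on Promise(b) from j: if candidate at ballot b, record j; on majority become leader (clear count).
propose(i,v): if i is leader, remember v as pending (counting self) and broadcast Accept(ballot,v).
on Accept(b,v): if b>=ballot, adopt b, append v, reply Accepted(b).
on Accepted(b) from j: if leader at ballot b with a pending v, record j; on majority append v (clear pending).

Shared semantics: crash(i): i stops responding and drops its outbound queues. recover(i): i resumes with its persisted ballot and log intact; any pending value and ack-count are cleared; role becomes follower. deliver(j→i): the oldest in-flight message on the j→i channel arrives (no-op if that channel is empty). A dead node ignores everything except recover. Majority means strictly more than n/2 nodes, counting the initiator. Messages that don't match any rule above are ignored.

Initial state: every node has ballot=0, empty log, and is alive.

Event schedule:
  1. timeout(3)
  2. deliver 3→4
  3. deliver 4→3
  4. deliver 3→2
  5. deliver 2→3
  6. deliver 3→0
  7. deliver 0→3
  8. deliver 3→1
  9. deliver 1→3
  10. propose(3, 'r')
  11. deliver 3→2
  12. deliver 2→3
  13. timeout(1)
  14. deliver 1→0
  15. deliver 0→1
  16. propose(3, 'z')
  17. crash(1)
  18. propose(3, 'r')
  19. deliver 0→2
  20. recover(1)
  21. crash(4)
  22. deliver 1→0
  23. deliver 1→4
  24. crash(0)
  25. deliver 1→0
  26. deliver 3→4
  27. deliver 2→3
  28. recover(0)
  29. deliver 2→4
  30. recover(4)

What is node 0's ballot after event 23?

[1] timeout(3) → N3(cand b8 [-])
[2] deliver 3→4 → N4(foll b8 [-])
[3] deliver 4→3 → ∅
[4] deliver 3→2 → N2(foll b8 [-])
[5] deliver 2→3 → N3(lead b8 [-])
[6] deliver 3→0 → N0(foll b8 [-])
[7] deliver 0→3 → ∅
[8] deliver 3→1 → N1(foll b8 [-])
[9] deliver 1→3 → ∅
[10] propose(3,'r') → ∅
[11] deliver 3→2 → N2(foll b8 [r])
[12] deliver 2→3 → ∅
[13] timeout(1) → N1(cand b11 [-])
[14] deliver 1→0 → N0(foll b11 [-])
[15] deliver 0→1 → ∅
[16] propose(3,'z') → ∅
[17] crash(1) → N1(✗cand b11 [-])
[18] propose(3,'r') → ∅
[19] deliver 0→2 → ∅
[20] recover(1) → N1(foll b11 [-])
[21] crash(4) → N4(✗foll b8 [-])
[22] deliver 1→0 → ∅
[23] deliver 1→4 → ∅

11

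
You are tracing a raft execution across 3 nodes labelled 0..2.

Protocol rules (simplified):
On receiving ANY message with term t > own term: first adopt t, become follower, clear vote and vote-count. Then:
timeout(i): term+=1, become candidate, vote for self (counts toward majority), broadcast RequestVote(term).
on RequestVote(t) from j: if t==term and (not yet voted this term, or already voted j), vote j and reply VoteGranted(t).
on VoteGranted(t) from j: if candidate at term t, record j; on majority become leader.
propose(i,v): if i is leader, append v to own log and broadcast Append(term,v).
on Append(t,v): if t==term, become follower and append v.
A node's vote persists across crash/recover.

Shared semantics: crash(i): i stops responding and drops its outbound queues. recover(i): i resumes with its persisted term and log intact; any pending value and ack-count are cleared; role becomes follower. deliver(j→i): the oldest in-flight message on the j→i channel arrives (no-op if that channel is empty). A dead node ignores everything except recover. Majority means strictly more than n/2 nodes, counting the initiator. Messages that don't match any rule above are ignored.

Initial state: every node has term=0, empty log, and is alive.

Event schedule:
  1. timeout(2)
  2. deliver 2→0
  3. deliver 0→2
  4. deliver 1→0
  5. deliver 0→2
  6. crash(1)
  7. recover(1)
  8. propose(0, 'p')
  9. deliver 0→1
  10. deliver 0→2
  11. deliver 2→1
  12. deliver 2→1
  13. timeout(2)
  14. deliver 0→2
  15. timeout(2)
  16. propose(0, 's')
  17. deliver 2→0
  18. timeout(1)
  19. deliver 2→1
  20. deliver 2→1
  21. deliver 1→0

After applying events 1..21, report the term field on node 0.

2

after 1 — timeout(2): n2:cand/t1/[-]
after 2 — deliver 2→0: n0:foll/t1/[-]
after 3 — deliver 0→2: n2:lead/t1/[-]
after 4 — deliver 1→0: ·
after 5 — deliver 0→2: ·
after 6 — crash(1): n1:✗foll/t0/[-]
after 7 — recover(1): n1:foll/t0/[-]
after 8 — propose(0,'p'): ·
after 9 — deliver 0→1: ·
after 10 — deliver 0→2: ·
after 11 — deliver 2→1: n1:foll/t1/[-]
after 12 — deliver 2→1: ·
after 13 — timeout(2): n2:cand/t2/[-]
after 14 — deliver 0→2: ·
after 15 — timeout(2): n2:cand/t3/[-]
after 16 — propose(0,'s'): ·
after 17 — deliver 2→0: n0:foll/t2/[-]
after 18 — timeout(1): n1:cand/t2/[-]
after 19 — deliver 2→1: ·
after 20 — deliver 2→1: n1:foll/t3/[-]
after 21 — deliver 1→0: ·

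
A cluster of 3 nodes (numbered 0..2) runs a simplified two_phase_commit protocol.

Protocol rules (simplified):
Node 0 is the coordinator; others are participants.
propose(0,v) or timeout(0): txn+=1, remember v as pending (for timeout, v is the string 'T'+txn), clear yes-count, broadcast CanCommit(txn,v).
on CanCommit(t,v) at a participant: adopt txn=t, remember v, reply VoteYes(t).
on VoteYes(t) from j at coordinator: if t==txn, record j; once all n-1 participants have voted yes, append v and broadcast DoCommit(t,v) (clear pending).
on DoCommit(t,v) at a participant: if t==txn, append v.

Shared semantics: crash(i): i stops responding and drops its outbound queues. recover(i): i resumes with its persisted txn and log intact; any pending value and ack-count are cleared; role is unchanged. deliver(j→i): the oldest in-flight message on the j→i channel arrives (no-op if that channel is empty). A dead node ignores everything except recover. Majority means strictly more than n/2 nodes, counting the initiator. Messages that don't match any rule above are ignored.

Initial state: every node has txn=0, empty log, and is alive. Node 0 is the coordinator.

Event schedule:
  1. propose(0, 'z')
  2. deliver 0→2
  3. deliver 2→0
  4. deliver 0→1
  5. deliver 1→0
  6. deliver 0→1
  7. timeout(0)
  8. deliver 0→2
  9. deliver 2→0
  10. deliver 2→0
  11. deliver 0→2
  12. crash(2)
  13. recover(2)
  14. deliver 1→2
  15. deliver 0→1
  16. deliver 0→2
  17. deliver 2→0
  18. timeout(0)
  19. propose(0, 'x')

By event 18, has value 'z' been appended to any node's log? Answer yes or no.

yes

after 1 — propose(0,'z'): n0:coor/t1/[-]
after 2 — deliver 0→2: n2:part/t1/[-]
after 3 — deliver 2→0: ·
after 4 — deliver 0→1: n1:part/t1/[-]
after 5 — deliver 1→0: n0:coor/t1/[z]
after 6 — deliver 0→1: n1:part/t1/[z]
after 7 — timeout(0): n0:coor/t2/[z]
after 8 — deliver 0→2: n2:part/t1/[z]
after 9 — deliver 2→0: ·
after 10 — deliver 2→0: ·
after 11 — deliver 0→2: n2:part/t2/[z]
after 12 — crash(2): n2:✗part/t2/[z]
after 13 — recover(2): n2:part/t2/[z]
after 14 — deliver 1→2: ·
after 15 — deliver 0→1: n1:part/t2/[z]
after 16 — deliver 0→2: ·
after 17 — deliver 2→0: ·
after 18 — timeout(0): n0:coor/t3/[z]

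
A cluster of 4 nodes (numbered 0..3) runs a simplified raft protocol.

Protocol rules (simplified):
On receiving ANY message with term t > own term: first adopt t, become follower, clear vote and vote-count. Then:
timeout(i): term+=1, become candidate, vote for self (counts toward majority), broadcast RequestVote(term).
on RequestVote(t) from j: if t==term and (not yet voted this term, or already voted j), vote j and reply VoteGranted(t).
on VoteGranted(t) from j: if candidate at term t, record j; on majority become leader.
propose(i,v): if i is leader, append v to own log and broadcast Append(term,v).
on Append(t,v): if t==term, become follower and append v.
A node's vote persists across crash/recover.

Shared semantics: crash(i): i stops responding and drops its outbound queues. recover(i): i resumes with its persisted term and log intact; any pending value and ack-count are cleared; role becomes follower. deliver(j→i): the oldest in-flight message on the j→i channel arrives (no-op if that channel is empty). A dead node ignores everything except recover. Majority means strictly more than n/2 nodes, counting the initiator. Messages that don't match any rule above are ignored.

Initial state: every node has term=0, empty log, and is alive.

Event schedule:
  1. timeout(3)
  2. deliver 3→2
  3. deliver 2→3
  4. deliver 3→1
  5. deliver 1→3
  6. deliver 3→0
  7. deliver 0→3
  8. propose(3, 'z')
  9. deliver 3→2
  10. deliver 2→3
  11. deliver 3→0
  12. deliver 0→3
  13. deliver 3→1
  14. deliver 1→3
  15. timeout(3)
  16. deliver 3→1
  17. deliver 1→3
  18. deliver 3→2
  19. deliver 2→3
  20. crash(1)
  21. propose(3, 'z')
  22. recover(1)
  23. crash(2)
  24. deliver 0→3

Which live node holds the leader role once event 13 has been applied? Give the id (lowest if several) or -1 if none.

e1 timeout(3): 3[cand,t=1,-]
e2 deliver 3→2: 2[foll,t=1,-]
e3 deliver 2→3: ·
e4 deliver 3→1: 1[foll,t=1,-]
e5 deliver 1→3: 3[lead,t=1,-]
e6 deliver 3→0: 0[foll,t=1,-]
e7 deliver 0→3: ·
e8 propose(3,'z'): 3[lead,t=1,z]
e9 deliver 3→2: 2[foll,t=1,z]
e10 deliver 2→3: ·
e11 deliver 3→0: 0[foll,t=1,z]
e12 deliver 0→3: ·
e13 deliver 3→1: 1[foll,t=1,z]

3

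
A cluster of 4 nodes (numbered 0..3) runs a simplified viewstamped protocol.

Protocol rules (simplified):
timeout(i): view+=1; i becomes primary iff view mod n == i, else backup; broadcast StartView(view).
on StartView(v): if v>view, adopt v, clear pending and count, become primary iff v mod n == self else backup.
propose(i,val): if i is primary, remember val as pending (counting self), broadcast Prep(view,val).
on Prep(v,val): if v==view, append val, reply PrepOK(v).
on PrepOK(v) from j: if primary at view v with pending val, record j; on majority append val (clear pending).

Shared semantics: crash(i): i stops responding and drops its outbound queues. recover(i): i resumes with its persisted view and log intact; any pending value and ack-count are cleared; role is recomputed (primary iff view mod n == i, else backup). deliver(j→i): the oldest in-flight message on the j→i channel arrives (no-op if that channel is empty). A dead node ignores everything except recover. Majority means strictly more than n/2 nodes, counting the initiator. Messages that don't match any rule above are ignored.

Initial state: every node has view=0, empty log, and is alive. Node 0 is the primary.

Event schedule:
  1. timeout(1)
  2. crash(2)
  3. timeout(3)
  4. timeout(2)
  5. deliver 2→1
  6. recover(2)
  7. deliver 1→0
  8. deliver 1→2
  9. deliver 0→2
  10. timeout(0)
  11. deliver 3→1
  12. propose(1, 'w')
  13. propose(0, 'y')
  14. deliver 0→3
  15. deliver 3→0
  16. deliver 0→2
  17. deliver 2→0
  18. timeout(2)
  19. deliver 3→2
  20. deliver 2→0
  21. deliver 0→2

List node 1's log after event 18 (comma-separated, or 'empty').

empty

e1 timeout(1): 1[prim,v=1,-]
e2 crash(2): 2[✗back,v=0,-]
e3 timeout(3): 3[back,v=1,-]
e4 timeout(2): ·
e5 deliver 2→1: ·
e6 recover(2): 2[back,v=0,-]
e7 deliver 1→0: 0[back,v=1,-]
e8 deliver 1→2: 2[back,v=1,-]
e9 deliver 0→2: ·
e10 timeout(0): 0[back,v=2,-]
e11 deliver 3→1: ·
e12 propose(1,'w'): ·
e13 propose(0,'y'): ·
e14 deliver 0→3: 3[back,v=2,-]
e15 deliver 3→0: ·
e16 deliver 0→2: 2[prim,v=2,-]
e17 deliver 2→0: ·
e18 timeout(2): 2[back,v=3,-]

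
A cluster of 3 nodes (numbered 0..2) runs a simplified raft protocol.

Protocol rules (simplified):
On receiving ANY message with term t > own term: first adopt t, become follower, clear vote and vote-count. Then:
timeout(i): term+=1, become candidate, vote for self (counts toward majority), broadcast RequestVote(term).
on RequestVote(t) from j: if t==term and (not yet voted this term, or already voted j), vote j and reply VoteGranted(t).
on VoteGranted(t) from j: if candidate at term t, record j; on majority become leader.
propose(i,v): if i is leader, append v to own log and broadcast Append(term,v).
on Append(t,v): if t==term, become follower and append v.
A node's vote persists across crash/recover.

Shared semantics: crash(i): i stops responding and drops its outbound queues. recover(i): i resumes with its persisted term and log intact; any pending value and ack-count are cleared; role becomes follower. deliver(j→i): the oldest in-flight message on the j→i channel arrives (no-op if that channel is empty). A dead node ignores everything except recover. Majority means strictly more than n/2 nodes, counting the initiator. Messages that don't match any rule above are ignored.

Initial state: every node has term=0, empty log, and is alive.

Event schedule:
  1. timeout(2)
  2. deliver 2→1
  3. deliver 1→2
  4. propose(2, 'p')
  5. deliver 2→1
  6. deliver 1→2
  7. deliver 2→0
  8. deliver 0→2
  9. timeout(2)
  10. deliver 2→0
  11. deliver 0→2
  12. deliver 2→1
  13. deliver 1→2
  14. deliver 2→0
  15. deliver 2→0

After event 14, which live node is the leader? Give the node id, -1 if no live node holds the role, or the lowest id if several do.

step 1 timeout(2): 2={cand,t=1,log=-}
step 2 deliver 2→1: 1={foll,t=1,log=-}
step 3 deliver 1→2: 2={lead,t=1,log=-}
step 4 propose(2,'p'): 2={lead,t=1,log=p}
step 5 deliver 2→1: 1={foll,t=1,log=p}
step 6 deliver 1→2: —
step 7 deliver 2→0: 0={foll,t=1,log=-}
step 8 deliver 0→2: —
step 9 timeout(2): 2={cand,t=2,log=p}
step 10 deliver 2→0: 0={foll,t=1,log=p}
step 11 deliver 0→2: —
step 12 deliver 2→1: 1={foll,t=2,log=p}
step 13 deliver 1→2: 2={lead,t=2,log=p}
step 14 deliver 2→0: 0={foll,t=2,log=p}

2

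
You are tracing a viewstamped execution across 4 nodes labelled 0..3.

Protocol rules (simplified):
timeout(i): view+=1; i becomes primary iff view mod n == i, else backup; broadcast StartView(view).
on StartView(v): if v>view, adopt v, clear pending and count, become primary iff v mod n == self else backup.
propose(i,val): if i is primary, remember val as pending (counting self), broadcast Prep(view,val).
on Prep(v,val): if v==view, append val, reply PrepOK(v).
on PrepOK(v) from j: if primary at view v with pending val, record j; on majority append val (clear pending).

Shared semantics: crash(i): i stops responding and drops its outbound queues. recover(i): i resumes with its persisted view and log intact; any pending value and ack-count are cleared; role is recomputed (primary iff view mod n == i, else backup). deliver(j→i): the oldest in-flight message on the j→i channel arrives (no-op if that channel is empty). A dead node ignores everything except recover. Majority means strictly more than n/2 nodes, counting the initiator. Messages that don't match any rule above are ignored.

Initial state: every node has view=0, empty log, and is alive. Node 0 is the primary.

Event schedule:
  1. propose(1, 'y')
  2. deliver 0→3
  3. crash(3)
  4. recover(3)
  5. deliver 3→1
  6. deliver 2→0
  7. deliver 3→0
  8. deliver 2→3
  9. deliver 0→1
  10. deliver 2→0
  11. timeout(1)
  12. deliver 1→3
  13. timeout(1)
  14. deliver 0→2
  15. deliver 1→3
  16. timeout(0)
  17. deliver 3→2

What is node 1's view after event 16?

2

[1] propose(1,'y') → ∅
[2] deliver 0→3 → ∅
[3] crash(3) → N3(✗back v0 [-])
[4] recover(3) → N3(back v0 [-])
[5] deliver 3→1 → ∅
[6] deliver 2→0 → ∅
[7] deliver 3→0 → ∅
[8] deliver 2→3 → ∅
[9] deliver 0→1 → ∅
[10] deliver 2→0 → ∅
[11] timeout(1) → N1(prim v1 [-])
[12] deliver 1→3 → N3(back v1 [-])
[13] timeout(1) → N1(back v2 [-])
[14] deliver 0→2 → ∅
[15] deliver 1→3 → N3(back v2 [-])
[16] timeout(0) → N0(back v1 [-])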